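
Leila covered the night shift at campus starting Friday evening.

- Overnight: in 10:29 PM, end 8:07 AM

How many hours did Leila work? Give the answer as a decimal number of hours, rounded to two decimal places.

Overnight: 10:29 PM → midnight = 1 h 31 min; midnight → 8:07 AM = 8 h 7 min; span 9 h 38 min

9.63 hours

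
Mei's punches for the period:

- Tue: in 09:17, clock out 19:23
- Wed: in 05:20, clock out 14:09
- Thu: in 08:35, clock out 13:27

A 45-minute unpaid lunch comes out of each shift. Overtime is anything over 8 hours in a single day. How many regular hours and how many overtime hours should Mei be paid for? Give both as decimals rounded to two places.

Regular 20.12 hours, overtime 1.42 hours

Tue: 09:17–19:23 = 10 h 6 min; less 45 min break → 9 h 21 min
Wed: 05:20–14:09 = 8 h 49 min; less 45 min break → 8 h 4 min
Thu: 08:35–13:27 = 4 h 52 min; less 45 min break → 4 h 7 min
Tue reg 8 h 0 min / OT 1 h 21 min; Wed reg 8 h 0 min / OT 0 h 4 min; Thu reg 4 h 7 min / OT 0 h 0 min.
Totals: regular 20 h 7 min, overtime 1 h 25 min.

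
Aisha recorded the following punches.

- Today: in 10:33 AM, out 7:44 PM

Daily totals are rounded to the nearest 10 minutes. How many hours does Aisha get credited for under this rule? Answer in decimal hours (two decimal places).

9.17 hours

Today: 10:33 AM–7:44 PM = 9 h 11 min → rounds to 9 h 10 min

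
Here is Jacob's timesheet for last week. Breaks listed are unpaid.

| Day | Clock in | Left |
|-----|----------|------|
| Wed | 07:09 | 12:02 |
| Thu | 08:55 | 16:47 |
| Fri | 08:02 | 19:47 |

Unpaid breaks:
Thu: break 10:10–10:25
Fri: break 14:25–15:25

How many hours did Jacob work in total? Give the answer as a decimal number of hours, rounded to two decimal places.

Wed: 07:09–12:02 = 4 h 53 min
Thu: 08:55–16:47 = 7 h 52 min; less 15 min break → 7 h 37 min
Fri: 08:02–19:47 = 11 h 45 min; less 60 min break → 10 h 45 min
Total: 4 h 53 min + 7 h 37 min + 10 h 45 min = 23 h 15 min.

23.25 hours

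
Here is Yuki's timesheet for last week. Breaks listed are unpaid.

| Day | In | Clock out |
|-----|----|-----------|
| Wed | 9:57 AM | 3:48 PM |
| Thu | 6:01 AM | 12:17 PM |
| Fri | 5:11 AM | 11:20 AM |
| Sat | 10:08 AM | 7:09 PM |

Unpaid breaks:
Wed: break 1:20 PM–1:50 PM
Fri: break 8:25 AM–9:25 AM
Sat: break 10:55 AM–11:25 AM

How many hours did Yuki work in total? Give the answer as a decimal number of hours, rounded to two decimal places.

25.28 hours

Wed: 9:57 AM–3:48 PM = 5 h 51 min; less 30 min break → 5 h 21 min
Thu: 6:01 AM–12:17 PM = 6 h 16 min
Fri: 5:11 AM–11:20 AM = 6 h 9 min; less 60 min break → 5 h 9 min
Sat: 10:08 AM–7:09 PM = 9 h 1 min; less 30 min break → 8 h 31 min
Total: 5 h 21 min + 6 h 16 min + 5 h 9 min + 8 h 31 min = 25 h 17 min.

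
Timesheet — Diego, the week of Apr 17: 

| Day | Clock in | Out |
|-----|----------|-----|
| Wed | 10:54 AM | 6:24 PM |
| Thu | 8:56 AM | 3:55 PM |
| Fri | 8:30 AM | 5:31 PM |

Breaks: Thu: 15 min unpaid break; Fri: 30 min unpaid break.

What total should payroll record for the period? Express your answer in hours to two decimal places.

Wed: 10:54 AM–6:24 PM = 7 h 30 min
Thu: 8:56 AM–3:55 PM = 6 h 59 min; less 15 min break → 6 h 44 min
Fri: 8:30 AM–5:31 PM = 9 h 1 min; less 30 min break → 8 h 31 min
Total: 7 h 30 min + 6 h 44 min + 8 h 31 min = 22 h 45 min.

22.75 hours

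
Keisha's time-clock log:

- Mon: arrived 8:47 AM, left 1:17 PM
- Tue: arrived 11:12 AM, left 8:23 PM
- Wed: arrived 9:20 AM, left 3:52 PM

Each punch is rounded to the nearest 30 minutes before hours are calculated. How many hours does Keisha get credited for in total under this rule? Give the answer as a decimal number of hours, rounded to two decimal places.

20.50 hours

Mon: in 8:47 AM→9:00 AM, out 1:17 PM→1:30 PM; 4 h 30 min
Tue: in 11:12 AM→11:00 AM, out 8:23 PM→8:30 PM; 9 h 30 min
Wed: in 9:20 AM→9:30 AM, out 3:52 PM→4:00 PM; 6 h 30 min
Total credited: 20 h 30 min.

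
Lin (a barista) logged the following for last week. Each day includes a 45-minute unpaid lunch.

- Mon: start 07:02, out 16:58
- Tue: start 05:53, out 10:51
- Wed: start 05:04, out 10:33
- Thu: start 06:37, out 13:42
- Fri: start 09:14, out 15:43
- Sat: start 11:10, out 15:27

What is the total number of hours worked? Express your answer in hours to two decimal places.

Mon: 07:02–16:58 = 9 h 56 min; less 45 min break → 9 h 11 min
Tue: 05:53–10:51 = 4 h 58 min; less 45 min break → 4 h 13 min
Wed: 05:04–10:33 = 5 h 29 min; less 45 min break → 4 h 44 min
Thu: 06:37–13:42 = 7 h 5 min; less 45 min break → 6 h 20 min
Fri: 09:14–15:43 = 6 h 29 min; less 45 min break → 5 h 44 min
Sat: 11:10–15:27 = 4 h 17 min; less 45 min break → 3 h 32 min
Total: 9 h 11 min + 4 h 13 min + 4 h 44 min + 6 h 20 min + 5 h 44 min + 3 h 32 min = 33 h 44 min.

33.73 hours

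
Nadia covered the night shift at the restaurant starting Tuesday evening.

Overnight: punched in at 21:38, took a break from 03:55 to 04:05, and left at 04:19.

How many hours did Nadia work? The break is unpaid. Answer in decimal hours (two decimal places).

6.52 hours

Overnight: 21:38 → midnight = 2 h 22 min; midnight → 04:19 = 4 h 19 min; span 6 h 41 min; less 10 min break → 6 h 31 min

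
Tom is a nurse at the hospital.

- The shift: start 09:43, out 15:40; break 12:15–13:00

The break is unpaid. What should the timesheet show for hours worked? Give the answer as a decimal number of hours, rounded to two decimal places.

5.20 hours

The shift: 09:43–15:40 = 5 h 57 min; less 45 min break → 5 h 12 min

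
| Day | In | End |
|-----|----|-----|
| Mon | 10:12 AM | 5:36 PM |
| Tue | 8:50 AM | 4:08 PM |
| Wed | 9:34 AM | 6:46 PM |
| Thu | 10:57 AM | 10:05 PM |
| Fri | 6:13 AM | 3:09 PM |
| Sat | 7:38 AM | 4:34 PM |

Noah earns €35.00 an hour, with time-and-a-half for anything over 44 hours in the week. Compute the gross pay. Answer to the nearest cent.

€2007.25

Mon: 10:12 AM–5:36 PM = 7 h 24 min
Tue: 8:50 AM–4:08 PM = 7 h 18 min
Wed: 9:34 AM–6:46 PM = 9 h 12 min
Thu: 10:57 AM–10:05 PM = 11 h 8 min
Fri: 6:13 AM–3:09 PM = 8 h 56 min
Sat: 7:38 AM–4:34 PM = 8 h 56 min
Total worked: 52 h 54 min = 3174 min.
Regular 44 h 0 min = 2640 min at €35.00/h; overtime 8 h 54 min = 534 min at €52.50/h.
Pay = (2640 × €35.00 + 534 × €52.50) ÷ 60 = €2007.25.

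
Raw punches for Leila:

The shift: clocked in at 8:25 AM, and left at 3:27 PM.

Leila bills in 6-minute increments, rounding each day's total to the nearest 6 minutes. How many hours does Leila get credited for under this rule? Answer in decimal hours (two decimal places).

7.00 hours

The shift: 8:25 AM–3:27 PM = 7 h 2 min → rounds to 7 h 0 min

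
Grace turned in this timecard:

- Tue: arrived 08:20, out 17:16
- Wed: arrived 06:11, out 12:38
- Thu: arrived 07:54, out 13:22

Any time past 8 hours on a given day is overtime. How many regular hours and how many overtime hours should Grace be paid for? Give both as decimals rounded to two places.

Tue: 08:20–17:16 = 8 h 56 min
Wed: 06:11–12:38 = 6 h 27 min
Thu: 07:54–13:22 = 5 h 28 min
Tue reg 8 h 0 min / OT 0 h 56 min; Wed reg 6 h 27 min / OT 0 h 0 min; Thu reg 5 h 28 min / OT 0 h 0 min.
Totals: regular 19 h 55 min, overtime 0 h 56 min.

Regular 19.92 hours, overtime 0.93 hours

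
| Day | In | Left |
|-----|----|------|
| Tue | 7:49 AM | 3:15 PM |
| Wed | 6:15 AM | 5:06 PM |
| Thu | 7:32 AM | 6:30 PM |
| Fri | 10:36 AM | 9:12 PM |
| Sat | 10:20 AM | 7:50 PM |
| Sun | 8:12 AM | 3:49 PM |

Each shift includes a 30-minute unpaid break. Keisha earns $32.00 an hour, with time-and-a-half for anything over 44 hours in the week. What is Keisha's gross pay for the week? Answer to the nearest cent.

$1886.40

Tue: 7:49 AM–3:15 PM = 7 h 26 min; less 30 min break → 6 h 56 min
Wed: 6:15 AM–5:06 PM = 10 h 51 min; less 30 min break → 10 h 21 min
Thu: 7:32 AM–6:30 PM = 10 h 58 min; less 30 min break → 10 h 28 min
Fri: 10:36 AM–9:12 PM = 10 h 36 min; less 30 min break → 10 h 6 min
Sat: 10:20 AM–7:50 PM = 9 h 30 min; less 30 min break → 9 h 0 min
Sun: 8:12 AM–3:49 PM = 7 h 37 min; less 30 min break → 7 h 7 min
Total worked: 53 h 58 min = 3238 min.
Regular 44 h 0 min = 2640 min at $32.00/h; overtime 9 h 58 min = 598 min at $48.00/h.
Pay = (2640 × $32.00 + 598 × $48.00) ÷ 60 = $1886.40.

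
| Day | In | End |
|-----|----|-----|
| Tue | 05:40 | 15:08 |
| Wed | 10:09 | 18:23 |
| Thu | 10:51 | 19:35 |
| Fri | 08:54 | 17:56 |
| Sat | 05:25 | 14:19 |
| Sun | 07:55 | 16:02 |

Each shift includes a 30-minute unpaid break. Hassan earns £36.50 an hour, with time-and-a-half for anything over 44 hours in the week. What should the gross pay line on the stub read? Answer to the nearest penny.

£1906.21

Tue: 05:40–15:08 = 9 h 28 min; less 30 min break → 8 h 58 min
Wed: 10:09–18:23 = 8 h 14 min; less 30 min break → 7 h 44 min
Thu: 10:51–19:35 = 8 h 44 min; less 30 min break → 8 h 14 min
Fri: 08:54–17:56 = 9 h 2 min; less 30 min break → 8 h 32 min
Sat: 05:25–14:19 = 8 h 54 min; less 30 min break → 8 h 24 min
Sun: 07:55–16:02 = 8 h 7 min; less 30 min break → 7 h 37 min
Total worked: 49 h 29 min = 2969 min.
Regular 44 h 0 min = 2640 min at £36.50/h; overtime 5 h 29 min = 329 min at £54.75/h.
Pay = (2640 × £36.50 + 329 × £54.75) ÷ 60 = £1906.21.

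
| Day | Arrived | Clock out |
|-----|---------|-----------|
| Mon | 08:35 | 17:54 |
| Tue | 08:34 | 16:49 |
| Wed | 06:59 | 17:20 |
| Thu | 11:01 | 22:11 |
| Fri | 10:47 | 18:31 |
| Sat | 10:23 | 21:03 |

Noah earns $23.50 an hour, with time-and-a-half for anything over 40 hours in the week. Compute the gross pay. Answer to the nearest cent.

Mon: 08:35–17:54 = 9 h 19 min
Tue: 08:34–16:49 = 8 h 15 min
Wed: 06:59–17:20 = 10 h 21 min
Thu: 11:01–22:11 = 11 h 10 min
Fri: 10:47–18:31 = 7 h 44 min
Sat: 10:23–21:03 = 10 h 40 min
Total worked: 57 h 29 min = 3449 min.
Regular 40 h 0 min = 2400 min at $23.50/h; overtime 17 h 29 min = 1049 min at $35.25/h.
Pay = (2400 × $23.50 + 1049 × $35.25) ÷ 60 = $1556.29.

$1556.29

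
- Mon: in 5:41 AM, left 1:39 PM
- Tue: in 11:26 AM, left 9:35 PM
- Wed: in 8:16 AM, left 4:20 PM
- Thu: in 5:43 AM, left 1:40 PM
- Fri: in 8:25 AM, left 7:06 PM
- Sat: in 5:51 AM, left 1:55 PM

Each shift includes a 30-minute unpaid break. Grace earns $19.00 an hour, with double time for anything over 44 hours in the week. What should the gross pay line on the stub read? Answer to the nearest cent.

Mon: 5:41 AM–1:39 PM = 7 h 58 min; less 30 min break → 7 h 28 min
Tue: 11:26 AM–9:35 PM = 10 h 9 min; less 30 min break → 9 h 39 min
Wed: 8:16 AM–4:20 PM = 8 h 4 min; less 30 min break → 7 h 34 min
Thu: 5:43 AM–1:40 PM = 7 h 57 min; less 30 min break → 7 h 27 min
Fri: 8:25 AM–7:06 PM = 10 h 41 min; less 30 min break → 10 h 11 min
Sat: 5:51 AM–1:55 PM = 8 h 4 min; less 30 min break → 7 h 34 min
Total worked: 49 h 53 min = 2993 min.
Regular 44 h 0 min = 2640 min at $19.00/h; overtime 5 h 53 min = 353 min at $38.00/h.
Pay = (2640 × $19.00 + 353 × $38.00) ÷ 60 = $1059.57.

$1059.57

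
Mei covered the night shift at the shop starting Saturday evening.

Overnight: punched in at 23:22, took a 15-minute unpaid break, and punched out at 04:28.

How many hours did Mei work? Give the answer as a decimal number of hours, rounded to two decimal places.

4.85 hours

Overnight: 23:22 → midnight = 0 h 38 min; midnight → 04:28 = 4 h 28 min; span 5 h 6 min; less 15 min break → 4 h 51 min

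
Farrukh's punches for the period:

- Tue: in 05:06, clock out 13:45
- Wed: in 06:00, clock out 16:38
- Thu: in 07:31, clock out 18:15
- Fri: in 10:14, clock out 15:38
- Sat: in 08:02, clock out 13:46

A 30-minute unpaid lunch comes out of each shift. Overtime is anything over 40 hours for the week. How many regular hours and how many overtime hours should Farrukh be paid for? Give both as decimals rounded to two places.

Regular 38.65 hours, overtime 0.00 hours

Tue: 05:06–13:45 = 8 h 39 min; less 30 min break → 8 h 9 min
Wed: 06:00–16:38 = 10 h 38 min; less 30 min break → 10 h 8 min
Thu: 07:31–18:15 = 10 h 44 min; less 30 min break → 10 h 14 min
Fri: 10:14–15:38 = 5 h 24 min; less 30 min break → 4 h 54 min
Sat: 08:02–13:46 = 5 h 44 min; less 30 min break → 5 h 14 min
Total worked: 38 h 39 min = 38.65 h.
Threshold 40 h → overtime 0 h 0 min, regular 38 h 39 min.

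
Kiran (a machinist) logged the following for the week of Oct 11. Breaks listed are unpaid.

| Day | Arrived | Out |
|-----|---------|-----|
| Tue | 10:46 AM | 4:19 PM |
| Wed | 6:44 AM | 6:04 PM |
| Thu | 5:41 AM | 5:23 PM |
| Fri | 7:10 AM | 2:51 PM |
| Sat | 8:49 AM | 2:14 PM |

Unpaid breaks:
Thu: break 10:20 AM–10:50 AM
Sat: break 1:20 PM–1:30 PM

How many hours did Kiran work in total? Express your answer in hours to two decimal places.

Tue: 10:46 AM–4:19 PM = 5 h 33 min
Wed: 6:44 AM–6:04 PM = 11 h 20 min
Thu: 5:41 AM–5:23 PM = 11 h 42 min; less 30 min break → 11 h 12 min
Fri: 7:10 AM–2:51 PM = 7 h 41 min
Sat: 8:49 AM–2:14 PM = 5 h 25 min; less 10 min break → 5 h 15 min
Total: 5 h 33 min + 11 h 20 min + 11 h 12 min + 7 h 41 min + 5 h 15 min = 41 h 1 min.

41.02 hours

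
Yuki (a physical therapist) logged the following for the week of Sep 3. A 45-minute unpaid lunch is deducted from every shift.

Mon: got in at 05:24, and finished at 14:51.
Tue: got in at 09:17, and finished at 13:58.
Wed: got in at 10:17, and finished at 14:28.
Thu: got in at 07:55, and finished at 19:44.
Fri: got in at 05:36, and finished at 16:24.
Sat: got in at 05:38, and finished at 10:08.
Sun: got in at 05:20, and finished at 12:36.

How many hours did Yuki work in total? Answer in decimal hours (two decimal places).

Mon: 05:24–14:51 = 9 h 27 min; less 45 min break → 8 h 42 min
Tue: 09:17–13:58 = 4 h 41 min; less 45 min break → 3 h 56 min
Wed: 10:17–14:28 = 4 h 11 min; less 45 min break → 3 h 26 min
Thu: 07:55–19:44 = 11 h 49 min; less 45 min break → 11 h 4 min
Fri: 05:36–16:24 = 10 h 48 min; less 45 min break → 10 h 3 min
Sat: 05:38–10:08 = 4 h 30 min; less 45 min break → 3 h 45 min
Sun: 05:20–12:36 = 7 h 16 min; less 45 min break → 6 h 31 min
Total: 8 h 42 min + 3 h 56 min + 3 h 26 min + 11 h 4 min + 10 h 3 min + 3 h 45 min + 6 h 31 min = 47 h 27 min.

47.45 hours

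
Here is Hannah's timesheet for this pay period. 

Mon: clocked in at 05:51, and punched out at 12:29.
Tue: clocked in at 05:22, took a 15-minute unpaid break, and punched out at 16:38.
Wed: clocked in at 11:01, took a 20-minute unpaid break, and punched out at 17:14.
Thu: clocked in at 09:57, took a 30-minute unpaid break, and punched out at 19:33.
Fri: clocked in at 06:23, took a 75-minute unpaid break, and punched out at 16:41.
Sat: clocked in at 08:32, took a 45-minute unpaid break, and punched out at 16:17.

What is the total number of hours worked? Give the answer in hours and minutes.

Mon: 05:51–12:29 = 6 h 38 min
Tue: 05:22–16:38 = 11 h 16 min; less 15 min break → 11 h 1 min
Wed: 11:01–17:14 = 6 h 13 min; less 20 min break → 5 h 53 min
Thu: 09:57–19:33 = 9 h 36 min; less 30 min break → 9 h 6 min
Fri: 06:23–16:41 = 10 h 18 min; less 75 min break → 9 h 3 min
Sat: 08:32–16:17 = 7 h 45 min; less 45 min break → 7 h 0 min
Total: 6 h 38 min + 11 h 1 min + 5 h 53 min + 9 h 6 min + 9 h 3 min + 7 h 0 min = 48 h 41 min.

48 h 41 min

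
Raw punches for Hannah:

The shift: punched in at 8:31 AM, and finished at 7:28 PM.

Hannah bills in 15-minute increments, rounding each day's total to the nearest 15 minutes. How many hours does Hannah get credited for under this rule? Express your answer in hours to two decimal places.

11.00 hours

The shift: 8:31 AM–7:28 PM = 10 h 57 min → rounds to 11 h 0 min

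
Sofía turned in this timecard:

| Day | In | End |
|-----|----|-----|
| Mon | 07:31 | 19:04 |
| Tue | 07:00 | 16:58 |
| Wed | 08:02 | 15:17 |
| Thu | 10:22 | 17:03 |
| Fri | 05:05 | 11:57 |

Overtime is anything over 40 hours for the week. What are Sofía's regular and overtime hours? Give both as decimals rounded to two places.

Regular 40.00 hours, overtime 2.32 hours

Mon: 07:31–19:04 = 11 h 33 min
Tue: 07:00–16:58 = 9 h 58 min
Wed: 08:02–15:17 = 7 h 15 min
Thu: 10:22–17:03 = 6 h 41 min
Fri: 05:05–11:57 = 6 h 52 min
Total worked: 42 h 19 min = 42.32 h.
Threshold 40 h → overtime 2 h 19 min, regular 40 h 0 min.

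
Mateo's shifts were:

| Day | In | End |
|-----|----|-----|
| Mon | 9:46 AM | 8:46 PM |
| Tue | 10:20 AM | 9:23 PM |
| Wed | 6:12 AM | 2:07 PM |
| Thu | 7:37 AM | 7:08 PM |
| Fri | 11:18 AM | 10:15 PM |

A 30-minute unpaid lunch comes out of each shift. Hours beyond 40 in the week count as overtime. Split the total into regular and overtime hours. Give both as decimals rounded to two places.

Mon: 9:46 AM–8:46 PM = 11 h 0 min; less 30 min break → 10 h 30 min
Tue: 10:20 AM–9:23 PM = 11 h 3 min; less 30 min break → 10 h 33 min
Wed: 6:12 AM–2:07 PM = 7 h 55 min; less 30 min break → 7 h 25 min
Thu: 7:37 AM–7:08 PM = 11 h 31 min; less 30 min break → 11 h 1 min
Fri: 11:18 AM–10:15 PM = 10 h 57 min; less 30 min break → 10 h 27 min
Total worked: 49 h 56 min = 49.93 h.
Threshold 40 h → overtime 9 h 56 min, regular 40 h 0 min.

Regular 40.00 hours, overtime 9.93 hours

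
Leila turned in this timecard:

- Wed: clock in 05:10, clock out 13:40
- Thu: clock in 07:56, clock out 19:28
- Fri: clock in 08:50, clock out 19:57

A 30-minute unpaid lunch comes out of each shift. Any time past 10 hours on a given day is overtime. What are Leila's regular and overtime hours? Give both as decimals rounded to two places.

Wed: 05:10–13:40 = 8 h 30 min; less 30 min break → 8 h 0 min
Thu: 07:56–19:28 = 11 h 32 min; less 30 min break → 11 h 2 min
Fri: 08:50–19:57 = 11 h 7 min; less 30 min break → 10 h 37 min
Wed reg 8 h 0 min / OT 0 h 0 min; Thu reg 10 h 0 min / OT 1 h 2 min; Fri reg 10 h 0 min / OT 0 h 37 min.
Totals: regular 28 h 0 min, overtime 1 h 39 min.

Regular 28.00 hours, overtime 1.65 hours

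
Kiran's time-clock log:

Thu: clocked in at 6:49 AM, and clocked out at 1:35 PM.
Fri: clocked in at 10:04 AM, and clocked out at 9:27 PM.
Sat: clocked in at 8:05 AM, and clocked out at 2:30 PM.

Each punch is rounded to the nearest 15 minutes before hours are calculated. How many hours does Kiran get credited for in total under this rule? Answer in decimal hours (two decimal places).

24.75 hours

Thu: in 6:49 AM→6:45 AM, out 1:35 PM→1:30 PM; 6 h 45 min
Fri: in 10:04 AM→10:00 AM, out 9:27 PM→9:30 PM; 11 h 30 min
Sat: in 8:05 AM→8:00 AM, out 2:30 PM→2:30 PM; 6 h 30 min
Total credited: 24 h 45 min.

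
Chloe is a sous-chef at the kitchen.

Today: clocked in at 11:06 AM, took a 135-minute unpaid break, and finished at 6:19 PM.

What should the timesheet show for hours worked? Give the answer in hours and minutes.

4 h 58 min

Today: 11:06 AM–6:19 PM = 7 h 13 min; less 135 min break → 4 h 58 min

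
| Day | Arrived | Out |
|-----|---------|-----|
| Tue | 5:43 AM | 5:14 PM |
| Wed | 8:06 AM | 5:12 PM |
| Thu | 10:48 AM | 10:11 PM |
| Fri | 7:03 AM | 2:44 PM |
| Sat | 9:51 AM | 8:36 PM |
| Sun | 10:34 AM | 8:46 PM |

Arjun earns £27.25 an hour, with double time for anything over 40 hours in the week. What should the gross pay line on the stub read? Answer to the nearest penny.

£2214.52

Tue: 5:43 AM–5:14 PM = 11 h 31 min
Wed: 8:06 AM–5:12 PM = 9 h 6 min
Thu: 10:48 AM–10:11 PM = 11 h 23 min
Fri: 7:03 AM–2:44 PM = 7 h 41 min
Sat: 9:51 AM–8:36 PM = 10 h 45 min
Sun: 10:34 AM–8:46 PM = 10 h 12 min
Total worked: 60 h 38 min = 3638 min.
Regular 40 h 0 min = 2400 min at £27.25/h; overtime 20 h 38 min = 1238 min at £54.50/h.
Pay = (2400 × £27.25 + 1238 × £54.50) ÷ 60 = £2214.52.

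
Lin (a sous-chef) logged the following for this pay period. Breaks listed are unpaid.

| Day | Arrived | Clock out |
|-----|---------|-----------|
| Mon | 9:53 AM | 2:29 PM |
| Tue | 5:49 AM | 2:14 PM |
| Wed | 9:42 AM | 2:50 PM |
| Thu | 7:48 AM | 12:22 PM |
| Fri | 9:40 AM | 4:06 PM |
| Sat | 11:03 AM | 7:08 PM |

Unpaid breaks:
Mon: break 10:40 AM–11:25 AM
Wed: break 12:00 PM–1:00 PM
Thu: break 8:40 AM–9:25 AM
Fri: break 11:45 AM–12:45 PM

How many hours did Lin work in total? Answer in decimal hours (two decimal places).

Mon: 9:53 AM–2:29 PM = 4 h 36 min; less 45 min break → 3 h 51 min
Tue: 5:49 AM–2:14 PM = 8 h 25 min
Wed: 9:42 AM–2:50 PM = 5 h 8 min; less 60 min break → 4 h 8 min
Thu: 7:48 AM–12:22 PM = 4 h 34 min; less 45 min break → 3 h 49 min
Fri: 9:40 AM–4:06 PM = 6 h 26 min; less 60 min break → 5 h 26 min
Sat: 11:03 AM–7:08 PM = 8 h 5 min
Total: 3 h 51 min + 8 h 25 min + 4 h 8 min + 3 h 49 min + 5 h 26 min + 8 h 5 min = 33 h 44 min.

33.73 hours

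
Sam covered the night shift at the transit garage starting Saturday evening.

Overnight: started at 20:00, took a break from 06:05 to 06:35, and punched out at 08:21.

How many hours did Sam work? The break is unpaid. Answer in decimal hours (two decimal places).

Overnight: 20:00 → midnight = 4 h 0 min; midnight → 08:21 = 8 h 21 min; span 12 h 21 min; less 30 min break → 11 h 51 min

11.85 hours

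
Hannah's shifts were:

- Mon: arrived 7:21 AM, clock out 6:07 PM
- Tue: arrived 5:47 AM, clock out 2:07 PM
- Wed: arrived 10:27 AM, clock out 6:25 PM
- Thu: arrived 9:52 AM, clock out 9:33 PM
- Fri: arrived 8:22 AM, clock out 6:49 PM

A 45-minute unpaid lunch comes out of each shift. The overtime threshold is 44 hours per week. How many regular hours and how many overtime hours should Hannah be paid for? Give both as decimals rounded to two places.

Regular 44.00 hours, overtime 1.45 hours

Mon: 7:21 AM–6:07 PM = 10 h 46 min; less 45 min break → 10 h 1 min
Tue: 5:47 AM–2:07 PM = 8 h 20 min; less 45 min break → 7 h 35 min
Wed: 10:27 AM–6:25 PM = 7 h 58 min; less 45 min break → 7 h 13 min
Thu: 9:52 AM–9:33 PM = 11 h 41 min; less 45 min break → 10 h 56 min
Fri: 8:22 AM–6:49 PM = 10 h 27 min; less 45 min break → 9 h 42 min
Total worked: 45 h 27 min = 45.45 h.
Threshold 44 h → overtime 1 h 27 min, regular 44 h 0 min.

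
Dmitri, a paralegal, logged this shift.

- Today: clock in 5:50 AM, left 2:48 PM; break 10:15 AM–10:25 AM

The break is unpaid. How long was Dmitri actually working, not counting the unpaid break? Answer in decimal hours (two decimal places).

8.80 hours

Today: 5:50 AM–2:48 PM = 8 h 58 min; less 10 min break → 8 h 48 min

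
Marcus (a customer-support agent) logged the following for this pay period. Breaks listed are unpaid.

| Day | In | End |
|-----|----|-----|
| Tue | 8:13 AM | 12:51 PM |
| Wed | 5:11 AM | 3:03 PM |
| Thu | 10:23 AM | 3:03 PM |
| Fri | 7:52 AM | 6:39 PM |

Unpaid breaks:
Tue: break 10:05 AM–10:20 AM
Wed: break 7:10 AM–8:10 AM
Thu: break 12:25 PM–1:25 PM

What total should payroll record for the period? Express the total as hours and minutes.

27 h 42 min

Tue: 8:13 AM–12:51 PM = 4 h 38 min; less 15 min break → 4 h 23 min
Wed: 5:11 AM–3:03 PM = 9 h 52 min; less 60 min break → 8 h 52 min
Thu: 10:23 AM–3:03 PM = 4 h 40 min; less 60 min break → 3 h 40 min
Fri: 7:52 AM–6:39 PM = 10 h 47 min
Total: 4 h 23 min + 8 h 52 min + 3 h 40 min + 10 h 47 min = 27 h 42 min.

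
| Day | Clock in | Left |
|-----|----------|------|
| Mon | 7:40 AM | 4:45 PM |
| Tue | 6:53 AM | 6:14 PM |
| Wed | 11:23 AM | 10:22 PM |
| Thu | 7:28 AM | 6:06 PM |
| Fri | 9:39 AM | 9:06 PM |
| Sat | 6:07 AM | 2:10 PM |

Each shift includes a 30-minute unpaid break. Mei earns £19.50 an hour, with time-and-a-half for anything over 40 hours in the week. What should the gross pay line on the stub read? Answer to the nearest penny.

Mon: 7:40 AM–4:45 PM = 9 h 5 min; less 30 min break → 8 h 35 min
Tue: 6:53 AM–6:14 PM = 11 h 21 min; less 30 min break → 10 h 51 min
Wed: 11:23 AM–10:22 PM = 10 h 59 min; less 30 min break → 10 h 29 min
Thu: 7:28 AM–6:06 PM = 10 h 38 min; less 30 min break → 10 h 8 min
Fri: 9:39 AM–9:06 PM = 11 h 27 min; less 30 min break → 10 h 57 min
Sat: 6:07 AM–2:10 PM = 8 h 3 min; less 30 min break → 7 h 33 min
Total worked: 58 h 33 min = 3513 min.
Regular 40 h 0 min = 2400 min at £19.50/h; overtime 18 h 33 min = 1113 min at £29.25/h.
Pay = (2400 × £19.50 + 1113 × £29.25) ÷ 60 = £1322.59.

£1322.59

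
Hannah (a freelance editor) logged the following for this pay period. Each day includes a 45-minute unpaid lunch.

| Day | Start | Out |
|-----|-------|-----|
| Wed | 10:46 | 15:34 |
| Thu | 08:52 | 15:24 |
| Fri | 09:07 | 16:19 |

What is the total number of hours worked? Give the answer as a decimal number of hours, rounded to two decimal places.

16.28 hours

Wed: 10:46–15:34 = 4 h 48 min; less 45 min break → 4 h 3 min
Thu: 08:52–15:24 = 6 h 32 min; less 45 min break → 5 h 47 min
Fri: 09:07–16:19 = 7 h 12 min; less 45 min break → 6 h 27 min
Total: 4 h 3 min + 5 h 47 min + 6 h 27 min = 16 h 17 min.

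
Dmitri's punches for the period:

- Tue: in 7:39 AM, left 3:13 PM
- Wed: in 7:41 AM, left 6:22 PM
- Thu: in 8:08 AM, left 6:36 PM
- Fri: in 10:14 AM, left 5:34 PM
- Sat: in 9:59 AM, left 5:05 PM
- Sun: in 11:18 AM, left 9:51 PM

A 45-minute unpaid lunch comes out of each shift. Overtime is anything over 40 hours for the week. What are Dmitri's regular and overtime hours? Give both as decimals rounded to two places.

Tue: 7:39 AM–3:13 PM = 7 h 34 min; less 45 min break → 6 h 49 min
Wed: 7:41 AM–6:22 PM = 10 h 41 min; less 45 min break → 9 h 56 min
Thu: 8:08 AM–6:36 PM = 10 h 28 min; less 45 min break → 9 h 43 min
Fri: 10:14 AM–5:34 PM = 7 h 20 min; less 45 min break → 6 h 35 min
Sat: 9:59 AM–5:05 PM = 7 h 6 min; less 45 min break → 6 h 21 min
Sun: 11:18 AM–9:51 PM = 10 h 33 min; less 45 min break → 9 h 48 min
Total worked: 49 h 12 min = 49.20 h.
Threshold 40 h → overtime 9 h 12 min, regular 40 h 0 min.

Regular 40.00 hours, overtime 9.20 hours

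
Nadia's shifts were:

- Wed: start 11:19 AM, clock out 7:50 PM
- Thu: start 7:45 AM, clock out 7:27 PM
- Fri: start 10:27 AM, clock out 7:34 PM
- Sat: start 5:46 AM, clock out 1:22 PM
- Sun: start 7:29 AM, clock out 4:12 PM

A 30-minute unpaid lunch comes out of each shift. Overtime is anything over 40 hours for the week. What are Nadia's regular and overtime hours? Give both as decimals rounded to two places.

Wed: 11:19 AM–7:50 PM = 8 h 31 min; less 30 min break → 8 h 1 min
Thu: 7:45 AM–7:27 PM = 11 h 42 min; less 30 min break → 11 h 12 min
Fri: 10:27 AM–7:34 PM = 9 h 7 min; less 30 min break → 8 h 37 min
Sat: 5:46 AM–1:22 PM = 7 h 36 min; less 30 min break → 7 h 6 min
Sun: 7:29 AM–4:12 PM = 8 h 43 min; less 30 min break → 8 h 13 min
Total worked: 43 h 9 min = 43.15 h.
Threshold 40 h → overtime 3 h 9 min, regular 40 h 0 min.

Regular 40.00 hours, overtime 3.15 hours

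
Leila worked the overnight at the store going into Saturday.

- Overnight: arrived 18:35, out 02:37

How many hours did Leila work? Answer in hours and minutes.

Overnight: 18:35 → midnight = 5 h 25 min; midnight → 02:37 = 2 h 37 min; span 8 h 2 min

8 h 2 min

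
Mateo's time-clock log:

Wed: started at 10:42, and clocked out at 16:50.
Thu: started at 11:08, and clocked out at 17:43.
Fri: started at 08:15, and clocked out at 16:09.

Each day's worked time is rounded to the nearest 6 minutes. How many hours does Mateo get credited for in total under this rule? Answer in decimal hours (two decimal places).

20.60 hours

Wed: 10:42–16:50 = 6 h 8 min → rounds to 6 h 6 min
Thu: 11:08–17:43 = 6 h 35 min → rounds to 6 h 36 min
Fri: 08:15–16:09 = 7 h 54 min → rounds to 7 h 54 min
Total credited: 20 h 36 min.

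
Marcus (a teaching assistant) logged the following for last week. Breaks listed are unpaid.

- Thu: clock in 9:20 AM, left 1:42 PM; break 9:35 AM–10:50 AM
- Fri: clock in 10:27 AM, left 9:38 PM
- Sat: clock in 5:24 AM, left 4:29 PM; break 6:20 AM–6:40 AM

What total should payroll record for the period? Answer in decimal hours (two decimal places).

Thu: 9:20 AM–1:42 PM = 4 h 22 min; less 75 min break → 3 h 7 min
Fri: 10:27 AM–9:38 PM = 11 h 11 min
Sat: 5:24 AM–4:29 PM = 11 h 5 min; less 20 min break → 10 h 45 min
Total: 3 h 7 min + 11 h 11 min + 10 h 45 min = 25 h 3 min.

25.05 hours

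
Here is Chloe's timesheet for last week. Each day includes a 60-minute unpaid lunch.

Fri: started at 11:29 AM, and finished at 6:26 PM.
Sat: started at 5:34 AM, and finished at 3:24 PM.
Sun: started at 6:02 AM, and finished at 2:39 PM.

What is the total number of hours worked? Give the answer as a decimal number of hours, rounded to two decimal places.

22.40 hours

Fri: 11:29 AM–6:26 PM = 6 h 57 min; less 60 min break → 5 h 57 min
Sat: 5:34 AM–3:24 PM = 9 h 50 min; less 60 min break → 8 h 50 min
Sun: 6:02 AM–2:39 PM = 8 h 37 min; less 60 min break → 7 h 37 min
Total: 5 h 57 min + 8 h 50 min + 7 h 37 min = 22 h 24 min.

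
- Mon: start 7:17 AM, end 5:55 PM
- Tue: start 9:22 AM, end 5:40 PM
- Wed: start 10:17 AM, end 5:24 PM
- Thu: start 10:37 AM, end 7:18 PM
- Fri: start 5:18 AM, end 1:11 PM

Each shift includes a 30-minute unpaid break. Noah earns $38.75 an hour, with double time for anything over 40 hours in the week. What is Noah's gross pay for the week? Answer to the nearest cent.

Mon: 7:17 AM–5:55 PM = 10 h 38 min; less 30 min break → 10 h 8 min
Tue: 9:22 AM–5:40 PM = 8 h 18 min; less 30 min break → 7 h 48 min
Wed: 10:17 AM–5:24 PM = 7 h 7 min; less 30 min break → 6 h 37 min
Thu: 10:37 AM–7:18 PM = 8 h 41 min; less 30 min break → 8 h 11 min
Fri: 5:18 AM–1:11 PM = 7 h 53 min; less 30 min break → 7 h 23 min
Total worked: 40 h 7 min = 2407 min.
Regular 40 h 0 min = 2400 min at $38.75/h; overtime 0 h 7 min = 7 min at $77.50/h.
Pay = (2400 × $38.75 + 7 × $77.50) ÷ 60 = $1559.04.

$1559.04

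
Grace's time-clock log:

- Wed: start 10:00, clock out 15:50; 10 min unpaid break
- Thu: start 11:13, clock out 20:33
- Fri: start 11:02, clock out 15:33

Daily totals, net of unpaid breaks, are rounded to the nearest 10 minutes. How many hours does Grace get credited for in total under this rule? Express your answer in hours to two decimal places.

Wed: 10:00–15:50 = 5 h 50 min − 10 min = 5 h 40 min → rounds to 5 h 40 min
Thu: 11:13–20:33 = 9 h 20 min → rounds to 9 h 20 min
Fri: 11:02–15:33 = 4 h 31 min → rounds to 4 h 30 min
Total credited: 19 h 30 min.

19.50 hours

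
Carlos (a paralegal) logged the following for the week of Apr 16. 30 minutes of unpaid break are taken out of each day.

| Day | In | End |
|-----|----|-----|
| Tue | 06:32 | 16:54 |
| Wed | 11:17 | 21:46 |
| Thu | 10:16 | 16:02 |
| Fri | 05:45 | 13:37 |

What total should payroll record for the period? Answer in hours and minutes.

32 h 29 min

Tue: 06:32–16:54 = 10 h 22 min; less 30 min break → 9 h 52 min
Wed: 11:17–21:46 = 10 h 29 min; less 30 min break → 9 h 59 min
Thu: 10:16–16:02 = 5 h 46 min; less 30 min break → 5 h 16 min
Fri: 05:45–13:37 = 7 h 52 min; less 30 min break → 7 h 22 min
Total: 9 h 52 min + 9 h 59 min + 5 h 16 min + 7 h 22 min = 32 h 29 min.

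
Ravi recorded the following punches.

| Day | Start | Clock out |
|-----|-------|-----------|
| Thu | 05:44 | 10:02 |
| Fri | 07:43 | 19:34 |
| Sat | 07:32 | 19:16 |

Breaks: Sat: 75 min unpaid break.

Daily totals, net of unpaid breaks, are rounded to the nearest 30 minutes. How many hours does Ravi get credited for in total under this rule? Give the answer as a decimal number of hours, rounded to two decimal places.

Thu: 05:44–10:02 = 4 h 18 min → rounds to 4 h 30 min
Fri: 07:43–19:34 = 11 h 51 min → rounds to 12 h 0 min
Sat: 07:32–19:16 = 11 h 44 min − 75 min = 10 h 29 min → rounds to 10 h 30 min
Total credited: 27 h 0 min.

27.00 hours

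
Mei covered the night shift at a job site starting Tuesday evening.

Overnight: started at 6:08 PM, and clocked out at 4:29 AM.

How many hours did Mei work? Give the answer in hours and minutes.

Overnight: 6:08 PM → midnight = 5 h 52 min; midnight → 4:29 AM = 4 h 29 min; span 10 h 21 min

10 h 21 min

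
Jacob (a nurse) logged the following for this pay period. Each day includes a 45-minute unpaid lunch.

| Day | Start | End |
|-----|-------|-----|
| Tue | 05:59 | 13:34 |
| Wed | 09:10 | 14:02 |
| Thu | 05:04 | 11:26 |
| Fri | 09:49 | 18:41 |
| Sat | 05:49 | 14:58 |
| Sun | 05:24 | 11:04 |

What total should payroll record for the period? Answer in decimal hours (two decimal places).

38.00 hours

Tue: 05:59–13:34 = 7 h 35 min; less 45 min break → 6 h 50 min
Wed: 09:10–14:02 = 4 h 52 min; less 45 min break → 4 h 7 min
Thu: 05:04–11:26 = 6 h 22 min; less 45 min break → 5 h 37 min
Fri: 09:49–18:41 = 8 h 52 min; less 45 min break → 8 h 7 min
Sat: 05:49–14:58 = 9 h 9 min; less 45 min break → 8 h 24 min
Sun: 05:24–11:04 = 5 h 40 min; less 45 min break → 4 h 55 min
Total: 6 h 50 min + 4 h 7 min + 5 h 37 min + 8 h 7 min + 8 h 24 min + 4 h 55 min = 38 h 0 min.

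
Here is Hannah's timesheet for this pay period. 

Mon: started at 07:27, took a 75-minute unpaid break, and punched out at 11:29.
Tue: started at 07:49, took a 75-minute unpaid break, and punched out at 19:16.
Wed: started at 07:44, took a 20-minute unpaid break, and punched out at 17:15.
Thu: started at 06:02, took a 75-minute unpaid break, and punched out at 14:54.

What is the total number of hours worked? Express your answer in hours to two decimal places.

29.78 hours

Mon: 07:27–11:29 = 4 h 2 min; less 75 min break → 2 h 47 min
Tue: 07:49–19:16 = 11 h 27 min; less 75 min break → 10 h 12 min
Wed: 07:44–17:15 = 9 h 31 min; less 20 min break → 9 h 11 min
Thu: 06:02–14:54 = 8 h 52 min; less 75 min break → 7 h 37 min
Total: 2 h 47 min + 10 h 12 min + 9 h 11 min + 7 h 37 min = 29 h 47 min.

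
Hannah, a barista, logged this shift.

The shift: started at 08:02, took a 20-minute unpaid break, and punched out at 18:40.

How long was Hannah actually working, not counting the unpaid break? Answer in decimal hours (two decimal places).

The shift: 08:02–18:40 = 10 h 38 min; less 20 min break → 10 h 18 min

10.30 hours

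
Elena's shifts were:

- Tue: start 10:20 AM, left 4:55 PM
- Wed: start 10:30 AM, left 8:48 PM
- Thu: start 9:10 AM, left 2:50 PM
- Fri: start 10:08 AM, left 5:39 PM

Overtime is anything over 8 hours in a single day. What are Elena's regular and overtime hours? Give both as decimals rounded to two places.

Tue: 10:20 AM–4:55 PM = 6 h 35 min
Wed: 10:30 AM–8:48 PM = 10 h 18 min
Thu: 9:10 AM–2:50 PM = 5 h 40 min
Fri: 10:08 AM–5:39 PM = 7 h 31 min
Tue reg 6 h 35 min / OT 0 h 0 min; Wed reg 8 h 0 min / OT 2 h 18 min; Thu reg 5 h 40 min / OT 0 h 0 min; Fri reg 7 h 31 min / OT 0 h 0 min.
Totals: regular 27 h 46 min, overtime 2 h 18 min.

Regular 27.77 hours, overtime 2.30 hours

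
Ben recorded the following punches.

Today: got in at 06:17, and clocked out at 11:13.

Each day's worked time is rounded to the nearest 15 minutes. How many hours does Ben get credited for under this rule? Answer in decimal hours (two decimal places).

Today: 06:17–11:13 = 4 h 56 min → rounds to 5 h 0 min

5.00 hours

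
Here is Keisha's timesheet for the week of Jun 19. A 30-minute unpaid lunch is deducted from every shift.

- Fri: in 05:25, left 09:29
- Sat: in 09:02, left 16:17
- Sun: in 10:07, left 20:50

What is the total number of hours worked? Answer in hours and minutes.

20 h 32 min

Fri: 05:25–09:29 = 4 h 4 min; less 30 min break → 3 h 34 min
Sat: 09:02–16:17 = 7 h 15 min; less 30 min break → 6 h 45 min
Sun: 10:07–20:50 = 10 h 43 min; less 30 min break → 10 h 13 min
Total: 3 h 34 min + 6 h 45 min + 10 h 13 min = 20 h 32 min.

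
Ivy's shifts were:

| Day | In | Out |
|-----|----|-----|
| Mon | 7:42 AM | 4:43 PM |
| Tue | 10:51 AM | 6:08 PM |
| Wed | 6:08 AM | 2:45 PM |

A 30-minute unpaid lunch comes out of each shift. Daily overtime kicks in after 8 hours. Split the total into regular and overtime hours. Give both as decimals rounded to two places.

Regular 22.78 hours, overtime 0.63 hours

Mon: 7:42 AM–4:43 PM = 9 h 1 min; less 30 min break → 8 h 31 min
Tue: 10:51 AM–6:08 PM = 7 h 17 min; less 30 min break → 6 h 47 min
Wed: 6:08 AM–2:45 PM = 8 h 37 min; less 30 min break → 8 h 7 min
Mon reg 8 h 0 min / OT 0 h 31 min; Tue reg 6 h 47 min / OT 0 h 0 min; Wed reg 8 h 0 min / OT 0 h 7 min.
Totals: regular 22 h 47 min, overtime 0 h 38 min.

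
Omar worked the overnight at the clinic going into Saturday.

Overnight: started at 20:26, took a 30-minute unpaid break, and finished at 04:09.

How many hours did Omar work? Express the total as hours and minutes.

7 h 13 min

Overnight: 20:26 → midnight = 3 h 34 min; midnight → 04:09 = 4 h 9 min; span 7 h 43 min; less 30 min break → 7 h 13 min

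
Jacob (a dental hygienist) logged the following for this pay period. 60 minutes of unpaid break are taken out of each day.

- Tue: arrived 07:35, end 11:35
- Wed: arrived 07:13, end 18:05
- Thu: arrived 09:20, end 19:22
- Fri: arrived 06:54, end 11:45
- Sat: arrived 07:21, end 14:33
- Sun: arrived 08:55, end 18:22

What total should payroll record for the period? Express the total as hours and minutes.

Tue: 07:35–11:35 = 4 h 0 min; less 60 min break → 3 h 0 min
Wed: 07:13–18:05 = 10 h 52 min; less 60 min break → 9 h 52 min
Thu: 09:20–19:22 = 10 h 2 min; less 60 min break → 9 h 2 min
Fri: 06:54–11:45 = 4 h 51 min; less 60 min break → 3 h 51 min
Sat: 07:21–14:33 = 7 h 12 min; less 60 min break → 6 h 12 min
Sun: 08:55–18:22 = 9 h 27 min; less 60 min break → 8 h 27 min
Total: 3 h 0 min + 9 h 52 min + 9 h 2 min + 3 h 51 min + 6 h 12 min + 8 h 27 min = 40 h 24 min.

40 h 24 min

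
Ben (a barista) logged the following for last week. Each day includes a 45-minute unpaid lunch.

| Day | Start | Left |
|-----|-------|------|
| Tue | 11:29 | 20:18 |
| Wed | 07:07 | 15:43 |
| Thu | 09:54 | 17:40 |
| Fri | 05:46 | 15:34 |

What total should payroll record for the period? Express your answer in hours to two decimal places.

31.98 hours

Tue: 11:29–20:18 = 8 h 49 min; less 45 min break → 8 h 4 min
Wed: 07:07–15:43 = 8 h 36 min; less 45 min break → 7 h 51 min
Thu: 09:54–17:40 = 7 h 46 min; less 45 min break → 7 h 1 min
Fri: 05:46–15:34 = 9 h 48 min; less 45 min break → 9 h 3 min
Total: 8 h 4 min + 7 h 51 min + 7 h 1 min + 9 h 3 min = 31 h 59 min.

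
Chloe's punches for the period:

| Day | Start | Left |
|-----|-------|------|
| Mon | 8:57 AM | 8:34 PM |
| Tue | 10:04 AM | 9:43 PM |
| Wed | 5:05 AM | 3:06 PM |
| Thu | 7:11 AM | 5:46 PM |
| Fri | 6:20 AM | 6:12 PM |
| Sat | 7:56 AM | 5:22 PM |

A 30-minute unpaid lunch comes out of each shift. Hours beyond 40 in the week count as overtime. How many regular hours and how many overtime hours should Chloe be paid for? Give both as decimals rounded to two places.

Regular 40.00 hours, overtime 22.17 hours

Mon: 8:57 AM–8:34 PM = 11 h 37 min; less 30 min break → 11 h 7 min
Tue: 10:04 AM–9:43 PM = 11 h 39 min; less 30 min break → 11 h 9 min
Wed: 5:05 AM–3:06 PM = 10 h 1 min; less 30 min break → 9 h 31 min
Thu: 7:11 AM–5:46 PM = 10 h 35 min; less 30 min break → 10 h 5 min
Fri: 6:20 AM–6:12 PM = 11 h 52 min; less 30 min break → 11 h 22 min
Sat: 7:56 AM–5:22 PM = 9 h 26 min; less 30 min break → 8 h 56 min
Total worked: 62 h 10 min = 62.17 h.
Threshold 40 h → overtime 22 h 10 min, regular 40 h 0 min.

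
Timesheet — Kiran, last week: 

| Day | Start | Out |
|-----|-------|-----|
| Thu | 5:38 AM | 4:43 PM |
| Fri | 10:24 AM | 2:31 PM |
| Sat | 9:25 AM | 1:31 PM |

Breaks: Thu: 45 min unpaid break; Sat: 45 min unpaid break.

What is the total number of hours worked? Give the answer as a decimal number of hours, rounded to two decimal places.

17.80 hours

Thu: 5:38 AM–4:43 PM = 11 h 5 min; less 45 min break → 10 h 20 min
Fri: 10:24 AM–2:31 PM = 4 h 7 min
Sat: 9:25 AM–1:31 PM = 4 h 6 min; less 45 min break → 3 h 21 min
Total: 10 h 20 min + 4 h 7 min + 3 h 21 min = 17 h 48 min.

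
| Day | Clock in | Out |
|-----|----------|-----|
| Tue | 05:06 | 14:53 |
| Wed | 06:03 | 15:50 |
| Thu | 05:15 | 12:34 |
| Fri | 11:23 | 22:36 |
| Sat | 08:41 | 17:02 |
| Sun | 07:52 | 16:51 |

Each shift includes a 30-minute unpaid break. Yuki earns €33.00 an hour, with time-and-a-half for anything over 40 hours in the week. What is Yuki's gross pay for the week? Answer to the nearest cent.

Tue: 05:06–14:53 = 9 h 47 min; less 30 min break → 9 h 17 min
Wed: 06:03–15:50 = 9 h 47 min; less 30 min break → 9 h 17 min
Thu: 05:15–12:34 = 7 h 19 min; less 30 min break → 6 h 49 min
Fri: 11:23–22:36 = 11 h 13 min; less 30 min break → 10 h 43 min
Sat: 08:41–17:02 = 8 h 21 min; less 30 min break → 7 h 51 min
Sun: 07:52–16:51 = 8 h 59 min; less 30 min break → 8 h 29 min
Total worked: 52 h 26 min = 3146 min.
Regular 40 h 0 min = 2400 min at €33.00/h; overtime 12 h 26 min = 746 min at €49.50/h.
Pay = (2400 × €33.00 + 746 × €49.50) ÷ 60 = €1935.45.

€1935.45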